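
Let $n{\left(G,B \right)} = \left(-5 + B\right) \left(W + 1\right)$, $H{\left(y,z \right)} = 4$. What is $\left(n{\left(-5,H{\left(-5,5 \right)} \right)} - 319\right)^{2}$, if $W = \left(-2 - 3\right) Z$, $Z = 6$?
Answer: $84100$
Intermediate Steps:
$W = -30$ ($W = \left(-2 - 3\right) 6 = \left(-5\right) 6 = -30$)
$n{\left(G,B \right)} = 145 - 29 B$ ($n{\left(G,B \right)} = \left(-5 + B\right) \left(-30 + 1\right) = \left(-5 + B\right) \left(-29\right) = 145 - 29 B$)
$\left(n{\left(-5,H{\left(-5,5 \right)} \right)} - 319\right)^{2} = \left(\left(145 - 116\right) - 319\right)^{2} = \left(29 - 319\right)^{2} = \left(-290\right)^{2} = 84100$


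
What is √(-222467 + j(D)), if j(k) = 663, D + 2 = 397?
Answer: 142*I*√11 ≈ 470.96*I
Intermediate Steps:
D = 395 (D = -2 + 397 = 395)
√(-222467 + j(D)) = √(-222467 + 663) = √(-221804) = 142*I*√11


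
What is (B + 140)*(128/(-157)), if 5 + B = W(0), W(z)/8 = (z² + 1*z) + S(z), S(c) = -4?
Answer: -13184/157 ≈ -83.974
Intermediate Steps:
W(z) = -32 + 8*z + 8*z² (W(z) = 8*((z² + 1*z) - 4) = 8*((z² + z) - 4) = 8*((z + z²) - 4) = 8*(-4 + z + z²) = -32 + 8*z + 8*z²)
B = -37 (B = -5 + (-32 + 8*0 + 8*0²) = -5 + (-32 + 0 + 8*0) = -5 + (-32 + 0 + 0) = -5 - 32 = -37)
(B + 140)*(128/(-157)) = (-37 + 140)*(128/(-157)) = 103*(128*(-1/157)) = 103*(-128/157) = -13184/157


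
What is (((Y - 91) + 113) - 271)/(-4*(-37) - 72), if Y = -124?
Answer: -373/76 ≈ -4.9079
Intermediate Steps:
(((Y - 91) + 113) - 271)/(-4*(-37) - 72) = (((-124 - 91) + 113) - 271)/(-4*(-37) - 72) = ((-215 + 113) - 271)/(148 - 72) = (-102 - 271)/76 = -373*1/76 = -373/76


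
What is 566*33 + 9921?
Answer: 28599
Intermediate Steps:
566*33 + 9921 = 18678 + 9921 = 28599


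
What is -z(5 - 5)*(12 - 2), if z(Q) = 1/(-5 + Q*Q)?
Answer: 2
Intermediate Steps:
z(Q) = 1/(-5 + Q²)
-z(5 - 5)*(12 - 2) = -(12 - 2)/(-5 + (5 - 5)²) = -10/(-5 + 0²) = -10/(-5 + 0) = -10/(-5) = -(-1)*10/5 = -1*(-2) = 2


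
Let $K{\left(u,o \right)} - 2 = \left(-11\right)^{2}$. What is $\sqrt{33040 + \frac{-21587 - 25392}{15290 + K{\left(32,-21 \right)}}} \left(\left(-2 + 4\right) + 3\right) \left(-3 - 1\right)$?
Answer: $- \frac{20 \sqrt{7848277112433}}{15413} \approx -3635.2$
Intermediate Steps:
$K{\left(u,o \right)} = 123$ ($K{\left(u,o \right)} = 2 + \left(-11\right)^{2} = 2 + 121 = 123$)
$\sqrt{33040 + \frac{-21587 - 25392}{15290 + K{\left(32,-21 \right)}}} \left(\left(-2 + 4\right) + 3\right) \left(-3 - 1\right) = \sqrt{33040 + \frac{-21587 - 25392}{15290 + 123}} \left(\left(-2 + 4\right) + 3\right) \left(-3 - 1\right) = \sqrt{33040 - \frac{46979}{15413}} \left(2 + 3\right) \left(-4\right) = \sqrt{33040 - \frac{46979}{15413}} \cdot 5 \left(-4\right) = \sqrt{33040 - \frac{46979}{15413}} \left(-20\right) = \sqrt{\frac{509198541}{15413}} \left(-20\right) = \frac{\sqrt{7848277112433}}{15413} \left(-20\right) = - \frac{20 \sqrt{7848277112433}}{15413}$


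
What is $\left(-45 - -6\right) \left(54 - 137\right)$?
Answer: $3237$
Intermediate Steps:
$\left(-45 - -6\right) \left(54 - 137\right) = \left(-45 + 6\right) \left(-83\right) = \left(-39\right) \left(-83\right) = 3237$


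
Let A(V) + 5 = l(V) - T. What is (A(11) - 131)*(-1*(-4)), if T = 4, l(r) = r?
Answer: -516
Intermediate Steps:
A(V) = -9 + V (A(V) = -5 + (V - 1*4) = -5 + (V - 4) = -5 + (-4 + V) = -9 + V)
(A(11) - 131)*(-1*(-4)) = ((-9 + 11) - 131)*(-1*(-4)) = (2 - 131)*4 = -129*4 = -516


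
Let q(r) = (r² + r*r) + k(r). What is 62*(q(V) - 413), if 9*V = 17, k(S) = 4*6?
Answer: -1917722/81 ≈ -23676.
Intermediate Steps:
k(S) = 24
V = 17/9 (V = (⅑)*17 = 17/9 ≈ 1.8889)
q(r) = 24 + 2*r² (q(r) = (r² + r*r) + 24 = (r² + r²) + 24 = 2*r² + 24 = 24 + 2*r²)
62*(q(V) - 413) = 62*((24 + 2*(17/9)²) - 413) = 62*((24 + 2*(289/81)) - 413) = 62*((24 + 578/81) - 413) = 62*(2522/81 - 413) = 62*(-30931/81) = -1917722/81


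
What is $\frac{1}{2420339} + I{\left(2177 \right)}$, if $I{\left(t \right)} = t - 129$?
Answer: $\frac{4956854273}{2420339} \approx 2048.0$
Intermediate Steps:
$I{\left(t \right)} = -129 + t$
$\frac{1}{2420339} + I{\left(2177 \right)} = \frac{1}{2420339} + \left(-129 + 2177\right) = \frac{1}{2420339} + 2048 = \frac{4956854273}{2420339}$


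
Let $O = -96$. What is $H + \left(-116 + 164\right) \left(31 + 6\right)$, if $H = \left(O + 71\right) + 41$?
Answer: $1792$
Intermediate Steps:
$H = 16$ ($H = \left(-96 + 71\right) + 41 = -25 + 41 = 16$)
$H + \left(-116 + 164\right) \left(31 + 6\right) = 16 + \left(-116 + 164\right) \left(31 + 6\right) = 16 + 48 \cdot 37 = 16 + 1776 = 1792$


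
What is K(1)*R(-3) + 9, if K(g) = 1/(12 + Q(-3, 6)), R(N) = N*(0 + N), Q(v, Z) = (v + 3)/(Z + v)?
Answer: 39/4 ≈ 9.7500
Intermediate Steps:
Q(v, Z) = (3 + v)/(Z + v)
R(N) = N**2 (R(N) = N*N = N**2)
K(g) = 1/12 (K(g) = 1/(12 + (3 - 3)/(6 - 3)) = 1/(12 + 0/3) = 1/(12 + (1/3)*0) = 1/(12 + 0) = 1/12)
K(1)*R(-3) + 9 = (1/12)*(-3)**2 + 9 = (1/12)*9 + 9 = 3/4 + 9 = 39/4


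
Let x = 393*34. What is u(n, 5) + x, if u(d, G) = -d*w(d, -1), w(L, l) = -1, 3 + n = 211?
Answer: 13570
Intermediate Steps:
n = 208 (n = -3 + 211 = 208)
x = 13362
u(d, G) = d (u(d, G) = -d*(-1) = -(-1)*d = d)
u(n, 5) + x = 208 + 13362 = 13570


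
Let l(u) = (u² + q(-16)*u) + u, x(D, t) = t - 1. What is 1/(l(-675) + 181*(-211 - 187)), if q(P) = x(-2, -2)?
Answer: 1/384937 ≈ 2.5978e-6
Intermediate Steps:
x(D, t) = -1 + t
q(P) = -3 (q(P) = -1 - 2 = -3)
l(u) = u² - 2*u (l(u) = (u² - 3*u) + u = u² - 2*u)
1/(l(-675) + 181*(-211 - 187)) = 1/(-675*(-2 - 675) + 181*(-211 - 187)) = 1/(-675*(-677) + 181*(-398)) = 1/(456975 - 72038) = 1/384937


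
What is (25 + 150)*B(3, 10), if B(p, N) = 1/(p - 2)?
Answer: 175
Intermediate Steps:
B(p, N) = 1/(-2 + p)
(25 + 150)*B(3, 10) = (25 + 150)/(-2 + 3) = 175/1 = 175*1 = 175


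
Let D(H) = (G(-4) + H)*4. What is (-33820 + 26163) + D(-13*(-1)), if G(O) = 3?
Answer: -7593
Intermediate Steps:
D(H) = 12 + 4*H (D(H) = (3 + H)*4 = 12 + 4*H)
(-33820 + 26163) + D(-13*(-1)) = (-33820 + 26163) + (12 + 4*(-13*(-1))) = -7657 + (12 + 4*13) = -7657 + (12 + 52) = -7657 + 64 = -7593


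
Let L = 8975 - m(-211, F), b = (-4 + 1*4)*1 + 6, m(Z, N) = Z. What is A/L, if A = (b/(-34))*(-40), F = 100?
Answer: 20/26027 ≈ 0.00076843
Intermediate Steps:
b = 6 (b = (-4 + 4)*1 + 6 = 0*1 + 6 = 0 + 6 = 6)
A = 120/17 (A = (6/(-34))*(-40) = (6*(-1/34))*(-40) = -3/17*(-40) = 120/17 ≈ 7.0588)
L = 9186 (L = 8975 - 1*(-211) = 8975 + 211 = 9186)
A/L = (120/17)/9186 = (120/17)*(1/9186) = 20/26027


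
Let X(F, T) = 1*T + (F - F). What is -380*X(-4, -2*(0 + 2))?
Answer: 1520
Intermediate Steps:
X(F, T) = T (X(F, T) = T + 0 = T)
-380*X(-4, -2*(0 + 2)) = -(-760)*(0 + 2) = -(-760)*2 = -380*(-4) = 1520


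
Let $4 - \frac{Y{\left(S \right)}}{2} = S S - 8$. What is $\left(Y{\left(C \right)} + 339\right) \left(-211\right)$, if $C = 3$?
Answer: $-72795$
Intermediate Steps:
$Y{\left(S \right)} = 24 - 2 S^{2}$ ($Y{\left(S \right)} = 8 - 2 \left(S S - 8\right) = 8 - 2 \left(S^{2} - 8\right) = 8 - 2 \left(-8 + S^{2}\right) = 8 - \left(-16 + 2 S^{2}\right) = 24 - 2 S^{2}$)
$\left(Y{\left(C \right)} + 339\right) \left(-211\right) = \left(\left(24 - 2 \cdot 3^{2}\right) + 339\right) \left(-211\right) = \left(\left(24 - 18\right) + 339\right) \left(-211\right) = \left(6 + 339\right) \left(-211\right) = 345 \left(-211\right) = -72795$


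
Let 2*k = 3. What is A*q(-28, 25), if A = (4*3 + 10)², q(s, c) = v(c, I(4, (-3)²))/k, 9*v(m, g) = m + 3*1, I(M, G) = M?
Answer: 27104/27 ≈ 1003.9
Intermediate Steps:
k = 3/2 (k = (½)*3 = 3/2 ≈ 1.5000)
v(m, g) = ⅓ + m/9 (v(m, g) = (m + 3*1)/9 = (m + 3)/9 = (3 + m)/9 = ⅓ + m/9)
q(s, c) = 2/9 + 2*c/27 (q(s, c) = (⅓ + c/9)/(3/2) = (⅓ + c/9)*(⅔) = 2/9 + 2*c/27)
A = 484 (A = (12 + 10)² = 22² = 484)
A*q(-28, 25) = 484*(2/9 + (2/27)*25) = 484*(2/9 + 50/27) = 484*(56/27) = 27104/27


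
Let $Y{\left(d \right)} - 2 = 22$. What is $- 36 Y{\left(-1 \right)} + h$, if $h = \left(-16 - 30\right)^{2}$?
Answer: $1252$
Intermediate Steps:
$h = 2116$ ($h = \left(-46\right)^{2} = 2116$)
$Y{\left(d \right)} = 24$ ($Y{\left(d \right)} = 2 + 22 = 24$)
$- 36 Y{\left(-1 \right)} + h = \left(-36\right) 24 + 2116 = -864 + 2116 = 1252$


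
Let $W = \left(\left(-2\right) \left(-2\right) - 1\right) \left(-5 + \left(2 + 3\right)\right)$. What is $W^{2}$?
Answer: $0$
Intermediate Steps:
$W = 0$ ($W = \left(4 - 1\right) \left(-5 + 5\right) = 3 \cdot 0 = 0$)
$W^{2} = 0^{2} = 0$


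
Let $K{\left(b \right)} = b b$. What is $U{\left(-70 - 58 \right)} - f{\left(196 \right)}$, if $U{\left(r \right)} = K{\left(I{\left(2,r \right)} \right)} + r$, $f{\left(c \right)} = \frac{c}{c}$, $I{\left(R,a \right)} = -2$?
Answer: $-125$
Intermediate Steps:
$f{\left(c \right)} = 1$
$K{\left(b \right)} = b^{2}$
$U{\left(r \right)} = 4 + r$ ($U{\left(r \right)} = \left(-2\right)^{2} + r = 4 + r$)
$U{\left(-70 - 58 \right)} - f{\left(196 \right)} = \left(4 - 128\right) - 1 = -124 - 1 = -125$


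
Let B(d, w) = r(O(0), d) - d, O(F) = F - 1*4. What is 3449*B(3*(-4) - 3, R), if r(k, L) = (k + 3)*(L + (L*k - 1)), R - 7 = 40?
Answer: -100021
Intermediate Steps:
R = 47 (R = 7 + 40 = 47)
O(F) = -4 + F (O(F) = F - 4 = -4 + F)
r(k, L) = (3 + k)*(-1 + L + L*k) (r(k, L) = (3 + k)*(L + (-1 + L*k)) = (3 + k)*(-1 + L + L*k))
B(d, w) = 1 + 2*d (B(d, w) = (-3 - (-4 + 0) + 3*d + d*(-4 + 0)² + 4*d*(-4 + 0)) - d = (-3 - 1*(-4) + 3*d + d*(-4)² + 4*d*(-4)) - d = (-3 + 4 + 3*d + d*16 - 16*d) - d = (-3 + 4 + 3*d + 16*d - 16*d) - d = (1 + 3*d) - d = 1 + 2*d)
3449*B(3*(-4) - 3, R) = 3449*(1 + 2*(3*(-4) - 3)) = 3449*(1 + 2*(-12 - 3)) = 3449*(1 + 2*(-15)) = 3449*(1 - 30) = 3449*(-29) = -100021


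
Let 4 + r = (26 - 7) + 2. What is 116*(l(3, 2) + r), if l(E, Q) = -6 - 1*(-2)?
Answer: 1508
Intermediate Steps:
r = 17 (r = -4 + ((26 - 7) + 2) = -4 + (19 + 2) = -4 + 21 = 17)
l(E, Q) = -4 (l(E, Q) = -6 + 2 = -4)
116*(l(3, 2) + r) = 116*(-4 + 17) = 116*13 = 1508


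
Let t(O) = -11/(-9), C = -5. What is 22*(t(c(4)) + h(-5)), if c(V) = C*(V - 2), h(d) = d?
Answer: -748/9 ≈ -83.111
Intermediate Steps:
c(V) = 10 - 5*V (c(V) = -5*(V - 2) = -5*(-2 + V) = 10 - 5*V)
t(O) = 11/9 (t(O) = -11*(-⅑) = 11/9)
22*(t(c(4)) + h(-5)) = 22*(11/9 - 5) = 22*(-34/9) = -748/9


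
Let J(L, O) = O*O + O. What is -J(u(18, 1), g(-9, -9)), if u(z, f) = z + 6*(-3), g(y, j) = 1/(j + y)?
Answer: 17/324 ≈ 0.052469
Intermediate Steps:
u(z, f) = -18 + z (u(z, f) = z - 18 = -18 + z)
J(L, O) = O + O² (J(L, O) = O² + O = O + O²)
-J(u(18, 1), g(-9, -9)) = -(1 + 1/(-9 - 9))/(-9 - 9) = -(1 + 1/(-18))/(-18) = -(-1)*(1 - 1/18)/18 = -(-1)*17/(18*18) = -1*(-17/324) = 17/324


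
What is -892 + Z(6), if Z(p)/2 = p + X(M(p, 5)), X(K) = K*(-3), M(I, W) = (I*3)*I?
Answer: -1528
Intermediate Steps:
M(I, W) = 3*I² (M(I, W) = (3*I)*I = 3*I²)
X(K) = -3*K
Z(p) = -18*p² + 2*p (Z(p) = 2*(p - 9*p²) = -18*p² + 2*p)
-892 + Z(6) = -892 + 2*6*(1 - 9*6) = -892 + 2*6*(1 - 54) = -892 + 2*6*(-53) = -892 - 636 = -1528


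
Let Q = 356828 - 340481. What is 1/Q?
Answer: 1/16347 ≈ 6.1173e-5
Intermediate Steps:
Q = 16347
1/Q = 1/16347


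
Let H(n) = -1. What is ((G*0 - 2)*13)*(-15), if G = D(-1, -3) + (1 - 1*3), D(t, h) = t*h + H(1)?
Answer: 390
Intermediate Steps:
D(t, h) = -1 + h*t (D(t, h) = t*h - 1 = h*t - 1 = -1 + h*t)
G = 0 (G = (-1 - 3*(-1)) + (1 - 1*3) = (-1 + 3) + (1 - 3) = 2 - 2 = 0)
((G*0 - 2)*13)*(-15) = ((0*0 - 2)*13)*(-15) = ((0 - 2)*13)*(-15) = -2*13*(-15) = -26*(-15) = 390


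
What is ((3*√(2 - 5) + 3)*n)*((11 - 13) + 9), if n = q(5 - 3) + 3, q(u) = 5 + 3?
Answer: 231 + 231*I*√3 ≈ 231.0 + 400.1*I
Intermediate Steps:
q(u) = 8
n = 11 (n = 8 + 3 = 11)
((3*√(2 - 5) + 3)*n)*((11 - 13) + 9) = ((3*√(2 - 5) + 3)*11)*((11 - 13) + 9) = ((3*√(-3) + 3)*11)*(-2 + 9) = ((3*(I*√3) + 3)*11)*7 = ((3*I*√3 + 3)*11)*7 = ((3 + 3*I*√3)*11)*7 = (33 + 33*I*√3)*7 = 231 + 231*I*√3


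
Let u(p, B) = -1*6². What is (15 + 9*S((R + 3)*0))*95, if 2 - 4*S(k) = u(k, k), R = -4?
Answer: 19095/2 ≈ 9547.5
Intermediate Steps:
u(p, B) = -36 (u(p, B) = -1*36 = -36)
S(k) = 19/2 (S(k) = ½ - ¼*(-36) = ½ + 9 = 19/2)
(15 + 9*S((R + 3)*0))*95 = (15 + 9*(19/2))*95 = (15 + 171/2)*95 = (201/2)*95 = 19095/2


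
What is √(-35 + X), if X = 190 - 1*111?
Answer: 2*√11 ≈ 6.6332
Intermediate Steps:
X = 79 (X = 190 - 111 = 79)
√(-35 + X) = √(-35 + 79) = √44 = 2*√11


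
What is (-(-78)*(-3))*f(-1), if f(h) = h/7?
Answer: 234/7 ≈ 33.429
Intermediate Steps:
f(h) = h/7 (f(h) = h*(1/7) = h/7)
(-(-78)*(-3))*f(-1) = (-(-78)*(-3))*((1/7)*(-1)) = -26*9*(-1/7) = -234*(-1/7) = 234/7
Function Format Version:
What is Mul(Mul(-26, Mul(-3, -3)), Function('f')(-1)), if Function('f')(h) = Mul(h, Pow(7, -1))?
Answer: Rational(234, 7) ≈ 33.429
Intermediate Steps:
Function('f')(h) = Mul(Rational(1, 7), h) (Function('f')(h) = Mul(h, Rational(1, 7)) = Mul(Rational(1, 7), h))
Mul(Mul(-26, Mul(-3, -3)), Function('f')(-1)) = Mul(Mul(-26, Mul(-3, -3)), Mul(Rational(1, 7), -1)) = Mul(Mul(-26, 9), Rational(-1, 7)) = Mul(-234, Rational(-1, 7)) = Rational(234, 7)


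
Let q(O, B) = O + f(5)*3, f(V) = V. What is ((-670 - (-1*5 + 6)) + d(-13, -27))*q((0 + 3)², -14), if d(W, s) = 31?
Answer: -15360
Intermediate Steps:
q(O, B) = 15 + O (q(O, B) = O + 5*3 = O + 15 = 15 + O)
((-670 - (-1*5 + 6)) + d(-13, -27))*q((0 + 3)², -14) = ((-670 - (-1*5 + 6)) + 31)*(15 + (0 + 3)²) = ((-670 - (-5 + 6)) + 31)*(15 + 3²) = ((-670 - 1*1) + 31)*(15 + 9) = ((-670 - 1) + 31)*24 = (-671 + 31)*24 = -640*24 = -15360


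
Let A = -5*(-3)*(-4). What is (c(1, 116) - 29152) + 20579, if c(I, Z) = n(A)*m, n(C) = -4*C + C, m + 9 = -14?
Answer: -12713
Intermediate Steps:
m = -23 (m = -9 - 14 = -23)
A = -60 (A = 15*(-4) = -60)
n(C) = -3*C
c(I, Z) = -4140 (c(I, Z) = -3*(-60)*(-23) = 180*(-23) = -4140)
(c(1, 116) - 29152) + 20579 = (-4140 - 29152) + 20579 = -33292 + 20579 = -12713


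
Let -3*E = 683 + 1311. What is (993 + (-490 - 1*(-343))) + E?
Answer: 544/3 ≈ 181.33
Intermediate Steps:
E = -1994/3 (E = -(683 + 1311)/3 = -⅓*1994 = -1994/3 ≈ -664.67)
(993 + (-490 - 1*(-343))) + E = (993 + (-490 - 1*(-343))) - 1994/3 = (993 + (-490 + 343)) - 1994/3 = (993 - 147) - 1994/3 = 846 - 1994/3 = 544/3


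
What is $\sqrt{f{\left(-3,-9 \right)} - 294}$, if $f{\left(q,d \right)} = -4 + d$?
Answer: $i \sqrt{307} \approx 17.521 i$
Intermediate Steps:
$\sqrt{f{\left(-3,-9 \right)} - 294} = \sqrt{\left(-4 - 9\right) - 294} = \sqrt{-13 - 294} = \sqrt{-307} = i \sqrt{307}$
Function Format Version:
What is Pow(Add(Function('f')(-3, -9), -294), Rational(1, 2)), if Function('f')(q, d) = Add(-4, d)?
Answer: Mul(I, Pow(307, Rational(1, 2))) ≈ Mul(17.521, I)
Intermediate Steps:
Pow(Add(Function('f')(-3, -9), -294), Rational(1, 2)) = Pow(Add(Add(-4, -9), -294), Rational(1, 2)) = Pow(Add(-13, -294), Rational(1, 2)) = Pow(-307, Rational(1, 2)) = Mul(I, Pow(307, Rational(1, 2)))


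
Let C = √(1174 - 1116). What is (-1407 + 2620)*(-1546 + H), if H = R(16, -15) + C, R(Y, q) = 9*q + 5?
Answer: -2032988 + 1213*√58 ≈ -2.0238e+6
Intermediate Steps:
C = √58 ≈ 7.6158
R(Y, q) = 5 + 9*q
H = -130 + √58 (H = (5 + 9*(-15)) + √58 = (5 - 135) + √58 = -130 + √58 ≈ -122.38)
(-1407 + 2620)*(-1546 + H) = (-1407 + 2620)*(-1546 + (-130 + √58)) = 1213*(-1676 + √58) = -2032988 + 1213*√58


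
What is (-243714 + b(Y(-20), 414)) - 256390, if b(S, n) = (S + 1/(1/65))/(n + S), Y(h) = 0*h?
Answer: -207042991/414 ≈ -5.0010e+5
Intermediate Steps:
Y(h) = 0
b(S, n) = (65 + S)/(S + n) (b(S, n) = (S + 1/(1/65))/(S + n) = (S + 65)/(S + n) = (65 + S)/(S + n))
(-243714 + b(Y(-20), 414)) - 256390 = (-243714 + (65 + 0)/(0 + 414)) - 256390 = (-243714 + 65/414) - 256390 = -100897531/414 - 256390 = -207042991/414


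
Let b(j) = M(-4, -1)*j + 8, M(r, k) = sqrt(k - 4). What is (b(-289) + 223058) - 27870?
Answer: 195196 - 289*I*sqrt(5) ≈ 1.952e+5 - 646.22*I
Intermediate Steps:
M(r, k) = sqrt(-4 + k)
b(j) = 8 + I*j*sqrt(5) (b(j) = sqrt(-4 - 1)*j + 8 = sqrt(-5)*j + 8 = (I*sqrt(5))*j + 8 = I*j*sqrt(5) + 8 = 8 + I*j*sqrt(5))
(b(-289) + 223058) - 27870 = ((8 + I*(-289)*sqrt(5)) + 223058) - 27870 = ((8 - 289*I*sqrt(5)) + 223058) - 27870 = (223066 - 289*I*sqrt(5)) - 27870 = 195196 - 289*I*sqrt(5)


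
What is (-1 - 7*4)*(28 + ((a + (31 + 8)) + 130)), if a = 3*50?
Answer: -10063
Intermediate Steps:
a = 150
(-1 - 7*4)*(28 + ((a + (31 + 8)) + 130)) = (-1 - 7*4)*(28 + ((150 + (31 + 8)) + 130)) = (-1 - 28)*(28 + ((150 + 39) + 130)) = -29*(28 + (189 + 130)) = -29*(28 + 319) = -29*347 = -10063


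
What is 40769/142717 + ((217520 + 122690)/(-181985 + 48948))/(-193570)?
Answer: 8076390029906/28271109236681 ≈ 0.28568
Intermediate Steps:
40769/142717 + ((217520 + 122690)/(-181985 + 48948))/(-193570) = 40769*(1/142717) + (340210/(-133037))*(-1/193570) = 40769/142717 + (340210*(-1/133037))*(-1/193570) = 40769/142717 - 340210/133037*(-1/193570) = 40769/142717 + 2617/198092093 = 8076390029906/28271109236681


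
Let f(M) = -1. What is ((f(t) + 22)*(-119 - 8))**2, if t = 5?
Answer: 7112889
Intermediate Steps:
((f(t) + 22)*(-119 - 8))**2 = ((-1 + 22)*(-119 - 8))**2 = (21*(-127))**2 = (-2667)**2 = 7112889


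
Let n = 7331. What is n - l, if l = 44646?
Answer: -37315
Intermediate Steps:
n - l = 7331 - 1*44646 = 7331 - 44646 = -37315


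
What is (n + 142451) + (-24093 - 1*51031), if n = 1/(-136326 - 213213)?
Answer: 23533412252/349539 ≈ 67327.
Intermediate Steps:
n = -1/349539 (n = 1/(-349539) = -1/349539 ≈ -2.8609e-6)
(n + 142451) + (-24093 - 1*51031) = (-1/349539 + 142451) + (-24093 - 1*51031) = 49792180088/349539 + (-24093 - 51031) = 49792180088/349539 - 75124 = 23533412252/349539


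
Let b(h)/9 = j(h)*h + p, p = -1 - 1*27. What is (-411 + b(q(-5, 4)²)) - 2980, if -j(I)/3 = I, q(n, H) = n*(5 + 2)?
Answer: -40520518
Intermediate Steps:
q(n, H) = 7*n (q(n, H) = n*7 = 7*n)
p = -28 (p = -1 - 27 = -28)
j(I) = -3*I
b(h) = -252 - 27*h² (b(h) = 9*((-3*h)*h - 28) = 9*(-3*h² - 28) = 9*(-28 - 3*h²) = -252 - 27*h²)
(-411 + b(q(-5, 4)²)) - 2980 = (-411 + (-252 - 27*((7*(-5))²)²)) - 2980 = (-411 + (-252 - 27*((-35)²)²)) - 2980 = (-411 + (-252 - 27*1225²)) - 2980 = (-411 + (-252 - 27*1500625)) - 2980 = (-411 + (-252 - 40516875)) - 2980 = (-411 - 40517127) - 2980 = -40517538 - 2980 = -40520518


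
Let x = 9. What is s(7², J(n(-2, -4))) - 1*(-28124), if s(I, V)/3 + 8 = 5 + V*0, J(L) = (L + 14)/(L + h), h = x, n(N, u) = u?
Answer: 28115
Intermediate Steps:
h = 9
J(L) = (14 + L)/(9 + L) (J(L) = (L + 14)/(L + 9) = (14 + L)/(9 + L))
s(I, V) = -9 (s(I, V) = -24 + 3*(5 + V*0) = -24 + 3*(5 + 0) = -24 + 3*5 = -24 + 15 = -9)
s(7², J(n(-2, -4))) - 1*(-28124) = -9 - 1*(-28124) = -9 + 28124 = 28115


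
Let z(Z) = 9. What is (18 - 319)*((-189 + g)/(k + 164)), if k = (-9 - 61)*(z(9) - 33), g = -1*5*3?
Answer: 15351/461 ≈ 33.299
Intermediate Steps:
g = -15 (g = -5*3 = -15)
k = 1680 (k = (-9 - 61)*(9 - 33) = -70*(-24) = 1680)
(18 - 319)*((-189 + g)/(k + 164)) = (18 - 319)*((-189 - 15)/(1680 + 164)) = -(-61404)/1844 = -301*(-51/461) = 15351/461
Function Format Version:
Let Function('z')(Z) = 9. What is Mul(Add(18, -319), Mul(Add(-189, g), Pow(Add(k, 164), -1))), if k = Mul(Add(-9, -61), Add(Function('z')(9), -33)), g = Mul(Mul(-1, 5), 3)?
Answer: Rational(15351, 461) ≈ 33.299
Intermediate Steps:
g = -15 (g = Mul(-5, 3) = -15)
k = 1680 (k = Mul(Add(-9, -61), Add(9, -33)) = Mul(-70, -24) = 1680)
Mul(Add(18, -319), Mul(Add(-189, g), Pow(Add(k, 164), -1))) = Mul(Add(18, -319), Mul(Add(-189, -15), Pow(Add(1680, 164), -1))) = Mul(-301, Mul(-204, Pow(1844, -1))) = Mul(-301, Mul(-204, Rational(1, 1844))) = Mul(-301, Rational(-51, 461)) = Rational(15351, 461)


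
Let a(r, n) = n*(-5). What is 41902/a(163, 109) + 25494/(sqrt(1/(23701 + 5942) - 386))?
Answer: -41902/545 - 25494*I*sqrt(339181045671)/11442197 ≈ -76.884 - 1297.6*I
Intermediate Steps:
a(r, n) = -5*n
41902/a(163, 109) + 25494/(sqrt(1/(23701 + 5942) - 386)) = 41902/((-5*109)) + 25494/(sqrt(1/(23701 + 5942) - 386)) = 41902/(-545) + 25494/(sqrt(1/29643 - 386)) = 41902*(-1/545) + 25494/(sqrt(1/29643 - 386)) = -41902/545 + 25494/(sqrt(-11442197/29643)) = -41902/545 + 25494/((I*sqrt(339181045671)/29643)) = -41902/545 + 25494*(-I*sqrt(339181045671)/11442197) = -41902/545 - 25494*I*sqrt(339181045671)/11442197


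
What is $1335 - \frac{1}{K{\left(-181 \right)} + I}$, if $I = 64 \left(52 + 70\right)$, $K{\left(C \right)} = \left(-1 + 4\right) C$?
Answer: $\frac{9698774}{7265} \approx 1335.0$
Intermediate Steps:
$K{\left(C \right)} = 3 C$
$I = 7808$ ($I = 64 \cdot 122 = 7808$)
$1335 - \frac{1}{K{\left(-181 \right)} + I} = 1335 - \frac{1}{3 \left(-181\right) + 7808} = 1335 - \frac{1}{-543 + 7808} = 1335 - \frac{1}{7265} = \frac{9698774}{7265}$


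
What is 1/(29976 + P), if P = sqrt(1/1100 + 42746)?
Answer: 32973600/988369612999 - 10*sqrt(517226611)/988369612999 ≈ 3.3132e-5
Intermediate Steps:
P = sqrt(517226611)/110 (P = sqrt(1/1100 + 42746) = sqrt(47020601/1100) = sqrt(517226611)/110 ≈ 206.75)
1/(29976 + P) = 1/(29976 + sqrt(517226611)/110)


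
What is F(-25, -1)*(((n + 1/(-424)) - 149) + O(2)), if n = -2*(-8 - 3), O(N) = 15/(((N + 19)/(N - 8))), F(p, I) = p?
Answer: 9741575/2968 ≈ 3282.2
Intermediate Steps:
O(N) = 15*(-8 + N)/(19 + N) (O(N) = 15/(((19 + N)/(-8 + N))) = 15*((-8 + N)/(19 + N)) = 15*(-8 + N)/(19 + N))
n = 22 (n = -2*(-11) = 22)
F(-25, -1)*(((n + 1/(-424)) - 149) + O(2)) = -25*(((22 + 1/(-424)) - 149) + 15*(-8 + 2)/(19 + 2)) = -25*(((22 - 1/424) - 149) + 15*(-6)/21) = -25*((9327/424 - 149) + 15*(1/21)*(-6)) = -25*(-53849/424 - 30/7) = -25*(-389663/2968) = 9741575/2968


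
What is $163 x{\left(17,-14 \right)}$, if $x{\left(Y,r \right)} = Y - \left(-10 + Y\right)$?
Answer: $1630$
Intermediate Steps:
$x{\left(Y,r \right)} = 10$
$163 x{\left(17,-14 \right)} = 163 \cdot 10 = 1630$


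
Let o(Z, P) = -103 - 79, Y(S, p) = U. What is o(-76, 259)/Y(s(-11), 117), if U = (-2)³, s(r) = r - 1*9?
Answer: 91/4 ≈ 22.750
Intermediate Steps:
s(r) = -9 + r (s(r) = r - 9 = -9 + r)
U = -8
Y(S, p) = -8
o(Z, P) = -182
o(-76, 259)/Y(s(-11), 117) = -182/(-8) = -182*(-⅛) = 91/4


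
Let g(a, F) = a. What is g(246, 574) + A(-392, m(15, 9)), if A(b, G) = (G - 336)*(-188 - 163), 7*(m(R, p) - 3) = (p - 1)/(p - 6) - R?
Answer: 824232/7 ≈ 1.1775e+5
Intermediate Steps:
m(R, p) = 3 - R/7 + (-1 + p)/(7*(-6 + p)) (m(R, p) = 3 + ((p - 1)/(p - 6) - R)/7 = 3 + ((-1 + p)/(-6 + p) - R)/7 = 3 + (-R + (-1 + p)/(-6 + p))/7 = 3 + (-R/7 + (-1 + p)/(7*(-6 + p))) = 3 - R/7 + (-1 + p)/(7*(-6 + p)))
A(b, G) = 117936 - 351*G (A(b, G) = (-336 + G)*(-351) = 117936 - 351*G)
g(246, 574) + A(-392, m(15, 9)) = 246 + (117936 - 351*(-127 + 6*15 + 22*9 - 1*15*9)/(7*(-6 + 9))) = 246 + (117936 - 351*(-127 + 90 + 198 - 135)/(7*3)) = 246 + (117936 - 351*26/(7*3)) = 246 + (117936 - 351*26/21) = 246 + (117936 - 3042/7) = 246 + 822510/7 = 824232/7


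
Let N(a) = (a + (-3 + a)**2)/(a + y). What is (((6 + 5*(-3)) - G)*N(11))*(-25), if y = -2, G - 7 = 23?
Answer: 8125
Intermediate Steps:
G = 30 (G = 7 + 23 = 30)
N(a) = (a + (-3 + a)**2)/(-2 + a) (N(a) = (a + (-3 + a)**2)/(a - 2) = (a + (-3 + a)**2)/(-2 + a))
(((6 + 5*(-3)) - G)*N(11))*(-25) = (((6 + 5*(-3)) - 1*30)*((11 + (-3 + 11)**2)/(-2 + 11)))*(-25) = (((6 - 15) - 30)*((11 + 8**2)/9))*(-25) = ((-9 - 30)*((11 + 64)/9))*(-25) = -13*75/3*(-25) = -39*25/3*(-25) = -325*(-25) = 8125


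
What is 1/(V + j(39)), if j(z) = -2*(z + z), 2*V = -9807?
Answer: -2/10119 ≈ -0.00019765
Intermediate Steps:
V = -9807/2 (V = (½)*(-9807) = -9807/2 ≈ -4903.5)
j(z) = -4*z
1/(V + j(39)) = 1/(-9807/2 - 4*39) = 1/(-9807/2 - 156) = 1/(-10119/2) = -2/10119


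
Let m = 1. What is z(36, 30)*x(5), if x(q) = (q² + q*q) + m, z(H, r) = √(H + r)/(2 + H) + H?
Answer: 1836 + 51*√66/38 ≈ 1846.9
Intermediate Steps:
z(H, r) = H + √(H + r)/(2 + H) (z(H, r) = √(H + r)/(2 + H) + H = H + √(H + r)/(2 + H))
x(q) = 1 + 2*q² (x(q) = (q² + q*q) + 1 = (q² + q²) + 1 = 2*q² + 1 = 1 + 2*q²)
z(36, 30)*x(5) = ((36² + √(36 + 30) + 2*36)/(2 + 36))*(1 + 2*5²) = ((1296 + √66 + 72)/38)*(1 + 2*25) = ((1368 + √66)/38)*(1 + 50) = (36 + √66/38)*51 = 1836 + 51*√66/38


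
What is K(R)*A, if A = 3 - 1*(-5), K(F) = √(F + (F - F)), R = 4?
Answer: 16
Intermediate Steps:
K(F) = √F (K(F) = √(F + 0) = √F)
A = 8 (A = 3 + 5 = 8)
K(R)*A = √4*8 = 2*8 = 16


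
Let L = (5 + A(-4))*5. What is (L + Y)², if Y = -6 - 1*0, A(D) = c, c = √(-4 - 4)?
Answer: 161 + 380*I*√2 ≈ 161.0 + 537.4*I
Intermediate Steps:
c = 2*I*√2 (c = √(-8) = 2*I*√2 ≈ 2.8284*I)
A(D) = 2*I*√2
Y = -6 (Y = -6 + 0 = -6)
L = 25 + 10*I*√2 (L = (5 + 2*I*√2)*5 = 25 + 10*I*√2 ≈ 25.0 + 14.142*I)
(L + Y)² = ((25 + 10*I*√2) - 6)² = (19 + 10*I*√2)²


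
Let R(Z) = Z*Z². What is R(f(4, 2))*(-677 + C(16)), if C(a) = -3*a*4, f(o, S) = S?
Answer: -6952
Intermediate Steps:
C(a) = -12*a
R(Z) = Z³
R(f(4, 2))*(-677 + C(16)) = 2³*(-677 - 12*16) = 8*(-677 - 192) = 8*(-869) = -6952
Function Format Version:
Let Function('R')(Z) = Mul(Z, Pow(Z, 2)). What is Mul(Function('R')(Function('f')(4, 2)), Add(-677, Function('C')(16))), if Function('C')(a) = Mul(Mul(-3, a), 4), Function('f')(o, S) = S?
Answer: -6952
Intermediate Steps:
Function('C')(a) = Mul(-12, a)
Function('R')(Z) = Pow(Z, 3)
Mul(Function('R')(Function('f')(4, 2)), Add(-677, Function('C')(16))) = Mul(Pow(2, 3), Add(-677, Mul(-12, 16))) = Mul(8, Add(-677, -192)) = Mul(8, -869) = -6952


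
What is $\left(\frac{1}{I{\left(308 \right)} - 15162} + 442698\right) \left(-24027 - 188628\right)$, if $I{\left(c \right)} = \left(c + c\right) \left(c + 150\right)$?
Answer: $- \frac{25132698005874195}{266966} \approx -9.4142 \cdot 10^{10}$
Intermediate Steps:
$I{\left(c \right)} = 2 c \left(150 + c\right)$
$\left(\frac{1}{I{\left(308 \right)} - 15162} + 442698\right) \left(-24027 - 188628\right) = \left(\frac{1}{2 \cdot 308 \left(150 + 308\right) - 15162} + 442698\right) \left(-24027 - 188628\right) = \left(\frac{1}{2 \cdot 308 \cdot 458 - 15162} + 442698\right) \left(-212655\right) = \left(\frac{1}{282128 - 15162} + 442698\right) \left(-212655\right) = \left(\frac{1}{266966} + 442698\right) \left(-212655\right) = \frac{118185314269}{266966} \left(-212655\right) = - \frac{25132698005874195}{266966}$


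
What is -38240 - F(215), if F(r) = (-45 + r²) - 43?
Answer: -84377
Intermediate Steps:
F(r) = -88 + r²
-38240 - F(215) = -38240 - (-88 + 215²) = -38240 - (-88 + 46225) = -38240 - 1*46137 = -38240 - 46137 = -84377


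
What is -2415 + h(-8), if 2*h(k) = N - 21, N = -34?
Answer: -4885/2 ≈ -2442.5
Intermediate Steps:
h(k) = -55/2 (h(k) = (-34 - 21)/2 = (1/2)*(-55) = -55/2)
-2415 + h(-8) = -2415 - 55/2 = -4885/2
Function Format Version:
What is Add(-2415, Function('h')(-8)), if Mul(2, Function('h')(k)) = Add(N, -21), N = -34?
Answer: Rational(-4885, 2) ≈ -2442.5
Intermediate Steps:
Function('h')(k) = Rational(-55, 2) (Function('h')(k) = Mul(Rational(1, 2), Add(-34, -21)) = Mul(Rational(1, 2), -55) = Rational(-55, 2))
Add(-2415, Function('h')(-8)) = Add(-2415, Rational(-55, 2)) = Rational(-4885, 2)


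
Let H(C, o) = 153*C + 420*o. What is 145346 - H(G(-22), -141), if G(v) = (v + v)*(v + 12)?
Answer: 137246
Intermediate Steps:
G(v) = 2*v*(12 + v) (G(v) = (2*v)*(12 + v) = 2*v*(12 + v))
145346 - H(G(-22), -141) = 145346 - (153*(2*(-22)*(12 - 22)) + 420*(-141)) = 145346 - (153*(2*(-22)*(-10)) - 59220) = 145346 - (153*440 - 59220) = 145346 - (67320 - 59220) = 145346 - 1*8100 = 145346 - 8100 = 137246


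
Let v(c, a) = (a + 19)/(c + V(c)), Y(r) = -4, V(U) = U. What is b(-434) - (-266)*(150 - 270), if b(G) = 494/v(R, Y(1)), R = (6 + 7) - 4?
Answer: -156636/5 ≈ -31327.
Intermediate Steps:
R = 9 (R = 13 - 4 = 9)
v(c, a) = (19 + a)/(2*c) (v(c, a) = (a + 19)/(c + c) = (19 + a)/((2*c)) = (19 + a)*(1/(2*c)) = (19 + a)/(2*c))
b(G) = 2964/5 (b(G) = 494/(((1/2)*(19 - 4)/9)) = 494/(((1/2)*(1/9)*15)) = 494/(5/6) = 494*(6/5) = 2964/5)
b(-434) - (-266)*(150 - 270) = 2964/5 - (-266)*(150 - 270) = 2964/5 - (-266)*(-120) = 2964/5 - 1*31920 = 2964/5 - 31920 = -156636/5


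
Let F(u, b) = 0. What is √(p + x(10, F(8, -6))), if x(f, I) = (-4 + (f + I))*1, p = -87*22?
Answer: 6*I*√53 ≈ 43.681*I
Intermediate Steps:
p = -1914
x(f, I) = -4 + I + f (x(f, I) = (-4 + (I + f))*1 = (-4 + I + f)*1 = -4 + I + f)
√(p + x(10, F(8, -6))) = √(-1914 + (-4 + 0 + 10)) = √(-1914 + 6) = √(-1908) = 6*I*√53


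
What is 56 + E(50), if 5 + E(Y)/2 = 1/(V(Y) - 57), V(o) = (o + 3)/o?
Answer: 128562/2797 ≈ 45.964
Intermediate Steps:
V(o) = (3 + o)/o
E(Y) = -10 + 2/(-57 + (3 + Y)/Y) (E(Y) = -10 + 2/((3 + Y)/Y - 57) = -10 + 2/(-57 + (3 + Y)/Y))
56 + E(50) = 56 + 2*(15 - 281*50)/(-3 + 56*50) = 56 + 2*(15 - 14050)/(-3 + 2800) = 56 + 2*(-14035)/2797 = 56 + 2*(1/2797)*(-14035) = 56 - 28070/2797 = 128562/2797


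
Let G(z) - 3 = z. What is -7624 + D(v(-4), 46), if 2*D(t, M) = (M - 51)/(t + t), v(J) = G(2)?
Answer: -30497/4 ≈ -7624.3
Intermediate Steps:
G(z) = 3 + z
v(J) = 5 (v(J) = 3 + 2 = 5)
D(t, M) = (-51 + M)/(4*t) (D(t, M) = ((M - 51)/(t + t))/2 = ((-51 + M)/((2*t)))/2 = ((-51 + M)*(1/(2*t)))/2 = ((-51 + M)/(2*t))/2 = (-51 + M)/(4*t))
-7624 + D(v(-4), 46) = -7624 + (¼)*(-51 + 46)/5 = -7624 + (¼)*(⅕)*(-5) = -7624 - ¼ = -30497/4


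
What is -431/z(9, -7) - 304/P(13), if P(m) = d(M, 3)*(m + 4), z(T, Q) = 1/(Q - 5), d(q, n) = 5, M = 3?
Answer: 439316/85 ≈ 5168.4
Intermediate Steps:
z(T, Q) = 1/(-5 + Q)
P(m) = 20 + 5*m (P(m) = 5*(m + 4) = 5*(4 + m) = 20 + 5*m)
-431/z(9, -7) - 304/P(13) = -431/(1/(-5 - 7)) - 304/(20 + 5*13) = -431/(1/(-12)) - 304/(20 + 65) = -431/(-1/12) - 304/85 = -431*(-12) - 304*1/85 = 5172 - 304/85 = 439316/85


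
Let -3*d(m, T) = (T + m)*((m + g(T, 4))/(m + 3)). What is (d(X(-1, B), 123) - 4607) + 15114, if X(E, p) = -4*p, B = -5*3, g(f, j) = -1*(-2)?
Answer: 658159/63 ≈ 10447.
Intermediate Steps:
g(f, j) = 2
B = -15
d(m, T) = -(2 + m)*(T + m)/(3*(3 + m)) (d(m, T) = -(T + m)*(m + 2)/(m + 3)/3 = -(T + m)*(2 + m)/(3 + m)/3 = -(2 + m)*(T + m)/(3*(3 + m)))
(d(X(-1, B), 123) - 4607) + 15114 = ((-(-4*(-15))² - 2*123 - (-8)*(-15) - 1*123*(-4*(-15)))/(3*(3 - 4*(-15))) - 4607) + 15114 = ((-1*60² - 246 - 2*60 - 1*123*60)/(3*(3 + 60)) - 4607) + 15114 = ((⅓)*(-1*3600 - 246 - 120 - 7380)/63 - 4607) + 15114 = ((⅓)*(1/63)*(-3600 - 246 - 120 - 7380) - 4607) + 15114 = ((⅓)*(1/63)*(-11346) - 4607) + 15114 = (-3782/63 - 4607) + 15114 = -294023/63 + 15114 = 658159/63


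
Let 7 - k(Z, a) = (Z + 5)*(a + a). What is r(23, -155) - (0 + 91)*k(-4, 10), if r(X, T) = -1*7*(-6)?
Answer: 1225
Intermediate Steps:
r(X, T) = 42 (r(X, T) = -7*(-6) = 42)
k(Z, a) = 7 - 2*a*(5 + Z) (k(Z, a) = 7 - (Z + 5)*(a + a) = 7 - (5 + Z)*2*a = 7 - 2*a*(5 + Z))
r(23, -155) - (0 + 91)*k(-4, 10) = 42 - (0 + 91)*(7 - 10*10 - 2*(-4)*10) = 42 - 91*(7 - 100 + 80) = 42 - 91*(-13) = 42 - 1*(-1183) = 42 + 1183 = 1225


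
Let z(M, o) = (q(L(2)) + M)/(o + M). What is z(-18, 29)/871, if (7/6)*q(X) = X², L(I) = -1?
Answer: -120/67067 ≈ -0.0017893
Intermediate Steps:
q(X) = 6*X²/7
z(M, o) = (6/7 + M)/(M + o) (z(M, o) = ((6/7)*(-1)² + M)/(o + M) = ((6/7)*1 + M)/(M + o) = (6/7 + M)/(M + o))
z(-18, 29)/871 = ((6/7 - 18)/(-18 + 29))/871 = (-120/7/11)*(1/871) = ((1/11)*(-120/7))*(1/871) = -120/77*1/871 = -120/67067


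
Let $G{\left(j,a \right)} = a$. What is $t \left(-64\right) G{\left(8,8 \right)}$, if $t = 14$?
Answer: $-7168$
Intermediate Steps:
$t \left(-64\right) G{\left(8,8 \right)} = 14 \left(-64\right) 8 = \left(-896\right) 8 = -7168$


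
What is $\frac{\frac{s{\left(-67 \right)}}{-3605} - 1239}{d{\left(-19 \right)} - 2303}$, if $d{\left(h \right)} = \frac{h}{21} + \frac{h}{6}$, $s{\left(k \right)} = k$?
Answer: $\frac{8933056}{16633985} \approx 0.53704$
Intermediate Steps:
$d{\left(h \right)} = \frac{3 h}{14}$ ($d{\left(h \right)} = h \frac{1}{21} + h \frac{1}{6} = \frac{h}{21} + \frac{h}{6} = \frac{3 h}{14}$)
$\frac{\frac{s{\left(-67 \right)}}{-3605} - 1239}{d{\left(-19 \right)} - 2303} = \frac{- \frac{67}{-3605} - 1239}{\frac{3}{14} \left(-19\right) - 2303} = \frac{\left(-67\right) \left(- \frac{1}{3605}\right) - 1239}{- \frac{57}{14} - 2303} = \frac{\frac{67}{3605} - 1239}{- \frac{32299}{14}} = \left(- \frac{4466528}{3605}\right) \left(- \frac{14}{32299}\right) = \frac{8933056}{16633985}$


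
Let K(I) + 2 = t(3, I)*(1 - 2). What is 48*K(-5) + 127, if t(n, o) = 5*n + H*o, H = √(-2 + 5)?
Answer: -689 + 240*√3 ≈ -273.31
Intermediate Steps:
H = √3 ≈ 1.7320
t(n, o) = 5*n + o*√3 (t(n, o) = 5*n + √3*o = 5*n + o*√3)
K(I) = -17 - I*√3 (K(I) = -2 + (5*3 + I*√3)*(1 - 2) = -2 + (15 + I*√3)*(-1) = -2 + (-15 - I*√3) = -17 - I*√3)
48*K(-5) + 127 = 48*(-17 - 1*(-5)*√3) + 127 = 48*(-17 + 5*√3) + 127 = (-816 + 240*√3) + 127 = -689 + 240*√3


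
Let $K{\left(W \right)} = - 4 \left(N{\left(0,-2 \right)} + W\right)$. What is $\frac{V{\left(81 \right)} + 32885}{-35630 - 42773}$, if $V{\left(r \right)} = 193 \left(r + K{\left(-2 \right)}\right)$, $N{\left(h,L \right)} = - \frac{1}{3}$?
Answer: $- \frac{150958}{235209} \approx -0.6418$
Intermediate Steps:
$N{\left(h,L \right)} = - \frac{1}{3}$ ($N{\left(h,L \right)} = \left(-1\right) \frac{1}{3} = - \frac{1}{3}$)
$K{\left(W \right)} = \frac{4}{3} - 4 W$ ($K{\left(W \right)} = - 4 \left(- \frac{1}{3} + W\right) = \frac{4}{3} - 4 W$)
$V{\left(r \right)} = \frac{5404}{3} + 193 r$ ($V{\left(r \right)} = 193 \left(r + \left(\frac{4}{3} - -8\right)\right) = 193 \left(r + \left(\frac{4}{3} + 8\right)\right) = 193 \left(r + \frac{28}{3}\right) = 193 \left(\frac{28}{3} + r\right) = \frac{5404}{3} + 193 r$)
$\frac{V{\left(81 \right)} + 32885}{-35630 - 42773} = \frac{\left(\frac{5404}{3} + 193 \cdot 81\right) + 32885}{-35630 - 42773} = \frac{\left(\frac{5404}{3} + 15633\right) + 32885}{-78403} = \left(\frac{52303}{3} + 32885\right) \left(- \frac{1}{78403}\right) = \frac{150958}{3} \left(- \frac{1}{78403}\right) = - \frac{150958}{235209}$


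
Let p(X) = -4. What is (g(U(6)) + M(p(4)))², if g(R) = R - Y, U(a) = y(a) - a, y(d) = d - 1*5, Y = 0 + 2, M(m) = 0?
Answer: 49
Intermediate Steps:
Y = 2
y(d) = -5 + d (y(d) = d - 5 = -5 + d)
U(a) = -5 (U(a) = (-5 + a) - a = -5)
g(R) = -2 + R (g(R) = R - 1*2 = R - 2 = -2 + R)
(g(U(6)) + M(p(4)))² = ((-2 - 5) + 0)² = (-7 + 0)² = (-7)² = 49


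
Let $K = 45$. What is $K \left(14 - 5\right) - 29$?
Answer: $376$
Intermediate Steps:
$K \left(14 - 5\right) - 29 = 45 \left(14 - 5\right) - 29 = 45 \cdot 9 - 29 = 405 - 29 = 376$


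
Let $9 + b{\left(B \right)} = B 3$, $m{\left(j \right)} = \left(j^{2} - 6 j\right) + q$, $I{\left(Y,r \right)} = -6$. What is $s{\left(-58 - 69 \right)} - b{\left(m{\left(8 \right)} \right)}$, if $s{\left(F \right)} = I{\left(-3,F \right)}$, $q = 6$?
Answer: $-63$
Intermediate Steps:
$m{\left(j \right)} = 6 + j^{2} - 6 j$ ($m{\left(j \right)} = \left(j^{2} - 6 j\right) + 6 = 6 + j^{2} - 6 j$)
$s{\left(F \right)} = -6$
$b{\left(B \right)} = -9 + 3 B$ ($b{\left(B \right)} = -9 + B 3 = -9 + 3 B$)
$s{\left(-58 - 69 \right)} - b{\left(m{\left(8 \right)} \right)} = -6 - \left(-9 + 3 \left(6 + 8^{2} - 48\right)\right) = -6 - \left(-9 + 3 \left(6 + 64 - 48\right)\right) = -6 - \left(-9 + 3 \cdot 22\right) = -6 - \left(-9 + 66\right) = -6 - 57 = -63$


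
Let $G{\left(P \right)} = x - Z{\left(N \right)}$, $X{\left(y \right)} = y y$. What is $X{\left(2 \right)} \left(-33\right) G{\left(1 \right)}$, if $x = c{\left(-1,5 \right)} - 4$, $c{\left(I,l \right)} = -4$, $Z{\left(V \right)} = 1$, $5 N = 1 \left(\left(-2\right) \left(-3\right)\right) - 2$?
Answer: $1188$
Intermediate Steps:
$N = \frac{4}{5}$ ($N = \frac{1 \left(\left(-2\right) \left(-3\right)\right) - 2}{5} = \frac{1 \cdot 6 - 2}{5} = \frac{6 - 2}{5} = \frac{1}{5} \cdot 4 = \frac{4}{5} \approx 0.8$)
$x = -8$ ($x = -4 - 4 = -8$)
$X{\left(y \right)} = y^{2}$
$G{\left(P \right)} = -9$ ($G{\left(P \right)} = -8 - 1 = -9$)
$X{\left(2 \right)} \left(-33\right) G{\left(1 \right)} = 2^{2} \left(-33\right) \left(-9\right) = 4 \left(-33\right) \left(-9\right) = \left(-132\right) \left(-9\right) = 1188$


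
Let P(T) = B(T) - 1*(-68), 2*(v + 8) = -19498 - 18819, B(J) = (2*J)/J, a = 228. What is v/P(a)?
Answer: -38333/140 ≈ -273.81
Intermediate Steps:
B(J) = 2
v = -38333/2 (v = -8 + (-19498 - 18819)/2 = -8 + (½)*(-38317) = -8 - 38317/2 = -38333/2 ≈ -19167.)
P(T) = 70 (P(T) = 2 - 1*(-68) = 2 + 68 = 70)
v/P(a) = -38333/2/70 = -38333/2*1/70 = -38333/140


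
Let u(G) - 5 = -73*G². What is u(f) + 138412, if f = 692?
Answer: -34818655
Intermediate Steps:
u(G) = 5 - 73*G²
u(f) + 138412 = (5 - 73*692²) + 138412 = (5 - 73*478864) + 138412 = (5 - 34957072) + 138412 = -34957067 + 138412 = -34818655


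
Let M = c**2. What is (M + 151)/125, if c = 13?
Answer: 64/25 ≈ 2.5600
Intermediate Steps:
M = 169 (M = 13**2 = 169)
(M + 151)/125 = (169 + 151)/125 = 320*(1/125) = 64/25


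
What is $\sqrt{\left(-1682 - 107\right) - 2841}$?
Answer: $i \sqrt{4630} \approx 68.044 i$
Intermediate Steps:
$\sqrt{\left(-1682 - 107\right) - 2841} = \sqrt{-1789 - 2841} = \sqrt{-4630} = i \sqrt{4630}$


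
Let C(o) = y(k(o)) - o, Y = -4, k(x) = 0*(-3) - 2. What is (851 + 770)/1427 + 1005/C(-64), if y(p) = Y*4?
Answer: 503981/22832 ≈ 22.073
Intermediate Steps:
k(x) = -2 (k(x) = 0 - 2 = -2)
y(p) = -16 (y(p) = -4*4 = -16)
C(o) = -16 - o
(851 + 770)/1427 + 1005/C(-64) = (851 + 770)/1427 + 1005/(-16 - 1*(-64)) = 1621*(1/1427) + 1005/(-16 + 64) = 1621/1427 + 1005/48 = 1621/1427 + 1005*(1/48) = 1621/1427 + 335/16 = 503981/22832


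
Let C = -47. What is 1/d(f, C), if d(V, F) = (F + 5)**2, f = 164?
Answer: 1/1764 ≈ 0.00056689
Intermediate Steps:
d(V, F) = (5 + F)**2
1/d(f, C) = 1/((5 - 47)**2) = 1/((-42)**2) = 1/1764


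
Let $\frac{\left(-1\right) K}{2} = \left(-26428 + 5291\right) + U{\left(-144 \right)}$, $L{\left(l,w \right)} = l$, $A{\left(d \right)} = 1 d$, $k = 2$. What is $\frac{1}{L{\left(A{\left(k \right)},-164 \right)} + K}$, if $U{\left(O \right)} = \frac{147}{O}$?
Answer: $\frac{24}{1014673} \approx 2.3653 \cdot 10^{-5}$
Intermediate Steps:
$A{\left(d \right)} = d$
$K = \frac{1014625}{24}$ ($K = - 2 \left(\left(-26428 + 5291\right) + \frac{147}{-144}\right) = - 2 \left(-21137 + 147 \left(- \frac{1}{144}\right)\right) = - 2 \left(-21137 - \frac{49}{48}\right) = \left(-2\right) \left(- \frac{1014625}{48}\right) = \frac{1014625}{24} \approx 42276.0$)
$\frac{1}{L{\left(A{\left(k \right)},-164 \right)} + K} = \frac{1}{2 + \frac{1014625}{24}} = \frac{1}{\frac{1014673}{24}} = \frac{24}{1014673}$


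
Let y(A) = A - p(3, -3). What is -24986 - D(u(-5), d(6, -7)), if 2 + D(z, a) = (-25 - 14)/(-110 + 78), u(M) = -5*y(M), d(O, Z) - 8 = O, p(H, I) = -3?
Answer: -799527/32 ≈ -24985.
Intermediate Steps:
d(O, Z) = 8 + O
y(A) = 3 + A (y(A) = A - 1*(-3) = A + 3 = 3 + A)
u(M) = -15 - 5*M (u(M) = -5*(3 + M) = -15 - 5*M)
D(z, a) = -25/32 (D(z, a) = -2 + (-25 - 14)/(-110 + 78) = -2 - 39/(-32) = -2 - 39*(-1/32) = -2 + 39/32 = -25/32)
-24986 - D(u(-5), d(6, -7)) = -24986 - 1*(-25/32) = -24986 + 25/32 = -799527/32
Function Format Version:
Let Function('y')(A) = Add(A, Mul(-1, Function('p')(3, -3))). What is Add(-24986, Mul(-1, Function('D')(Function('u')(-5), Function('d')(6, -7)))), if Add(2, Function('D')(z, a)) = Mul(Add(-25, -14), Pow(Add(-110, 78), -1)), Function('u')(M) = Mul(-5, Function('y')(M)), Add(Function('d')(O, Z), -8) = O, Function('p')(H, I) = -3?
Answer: Rational(-799527, 32) ≈ -24985.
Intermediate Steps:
Function('d')(O, Z) = Add(8, O)
Function('y')(A) = Add(3, A) (Function('y')(A) = Add(A, Mul(-1, -3)) = Add(A, 3) = Add(3, A))
Function('u')(M) = Add(-15, Mul(-5, M)) (Function('u')(M) = Mul(-5, Add(3, M)) = Add(-15, Mul(-5, M)))
Function('D')(z, a) = Rational(-25, 32) (Function('D')(z, a) = Add(-2, Mul(Add(-25, -14), Pow(Add(-110, 78), -1))) = Add(-2, Mul(-39, Pow(-32, -1))) = Add(-2, Mul(-39, Rational(-1, 32))) = Add(-2, Rational(39, 32)) = Rational(-25, 32))
Add(-24986, Mul(-1, Function('D')(Function('u')(-5), Function('d')(6, -7)))) = Add(-24986, Mul(-1, Rational(-25, 32))) = Add(-24986, Rational(25, 32)) = Rational(-799527, 32)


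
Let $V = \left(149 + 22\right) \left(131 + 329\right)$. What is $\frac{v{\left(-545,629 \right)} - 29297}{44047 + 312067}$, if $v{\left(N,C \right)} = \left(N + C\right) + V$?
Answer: $\frac{49447}{356114} \approx 0.13885$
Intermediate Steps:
$V = 78660$ ($V = 171 \cdot 460 = 78660$)
$v{\left(N,C \right)} = 78660 + C + N$ ($v{\left(N,C \right)} = \left(N + C\right) + 78660 = \left(C + N\right) + 78660 = 78660 + C + N$)
$\frac{v{\left(-545,629 \right)} - 29297}{44047 + 312067} = \frac{\left(78660 + 629 - 545\right) - 29297}{44047 + 312067} = \frac{78744 - 29297}{356114} = 49447 \cdot \frac{1}{356114} = \frac{49447}{356114}$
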